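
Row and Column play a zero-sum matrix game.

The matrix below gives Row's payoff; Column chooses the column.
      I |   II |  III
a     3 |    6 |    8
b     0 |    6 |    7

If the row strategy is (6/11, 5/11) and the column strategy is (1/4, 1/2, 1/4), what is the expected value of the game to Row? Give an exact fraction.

Against (1/4, 1/2, 1/4), each row's expected payoff is a: 23/4; b: 19/4.
Taking the (6/11, 5/11)-weighted average: (6/11)·(23/4) + (5/11)·(19/4) = 233/44.

233/44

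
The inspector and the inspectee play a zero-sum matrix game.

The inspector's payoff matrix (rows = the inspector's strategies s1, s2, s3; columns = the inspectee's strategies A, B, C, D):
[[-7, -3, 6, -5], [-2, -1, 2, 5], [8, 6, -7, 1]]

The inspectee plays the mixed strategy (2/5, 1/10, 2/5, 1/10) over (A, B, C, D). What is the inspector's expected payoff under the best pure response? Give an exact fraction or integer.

11/10

s1: (-7)·(2/5) + (-3)·(1/10) + (6)·(2/5) + (-5)·(1/10) = -6/5.
s2: (-2)·(2/5) + (-1)·(1/10) + (2)·(2/5) + (5)·(1/10) = 2/5.
s3: (8)·(2/5) + (6)·(1/10) + (-7)·(2/5) + (1)·(1/10) = 11/10.
The best pure response is s3 with expected payoff 11/10.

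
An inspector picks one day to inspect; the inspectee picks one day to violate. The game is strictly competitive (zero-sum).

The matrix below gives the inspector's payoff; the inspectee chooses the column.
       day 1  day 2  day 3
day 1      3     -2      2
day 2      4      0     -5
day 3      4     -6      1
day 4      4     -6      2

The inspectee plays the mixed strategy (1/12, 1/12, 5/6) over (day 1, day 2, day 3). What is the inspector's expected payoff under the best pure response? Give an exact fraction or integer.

day 1: (3)·(1/12) + (-2)·(1/12) + (2)·(5/6) = 7/4.
day 2: (4)·(1/12) + (0)·(1/12) + (-5)·(5/6) = -23/6.
day 3: (4)·(1/12) + (-6)·(1/12) + (1)·(5/6) = 2/3.
day 4: (4)·(1/12) + (-6)·(1/12) + (2)·(5/6) = 3/2.
The best pure response is day 1 with expected payoff 7/4.

7/4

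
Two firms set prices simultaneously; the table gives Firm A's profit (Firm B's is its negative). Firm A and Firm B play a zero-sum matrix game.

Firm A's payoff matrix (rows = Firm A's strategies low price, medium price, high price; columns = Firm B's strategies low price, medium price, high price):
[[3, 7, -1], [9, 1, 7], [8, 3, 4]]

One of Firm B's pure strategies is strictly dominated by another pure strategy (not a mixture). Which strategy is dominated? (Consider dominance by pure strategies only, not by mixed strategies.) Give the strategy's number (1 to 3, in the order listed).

Firm B prefers columns that give Firm A less. Compare low price with high price: -1 < 3, 7 < 9, 4 < 8.
So high price strictly dominates low price for Firm B; low price is strictly dominated.

1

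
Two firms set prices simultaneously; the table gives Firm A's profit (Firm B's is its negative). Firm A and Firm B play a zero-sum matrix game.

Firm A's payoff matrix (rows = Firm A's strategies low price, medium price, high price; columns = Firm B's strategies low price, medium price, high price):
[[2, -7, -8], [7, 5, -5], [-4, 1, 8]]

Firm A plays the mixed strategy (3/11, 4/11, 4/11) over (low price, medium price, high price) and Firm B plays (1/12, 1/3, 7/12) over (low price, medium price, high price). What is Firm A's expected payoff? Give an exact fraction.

Against (1/12, 1/3, 7/12), each row's expected payoff is low price: -41/6; medium price: -2/3; high price: 14/3.
Taking the (3/11, 4/11, 4/11)-weighted average: (3/11)·(-41/6) + (4/11)·(-2/3) + (4/11)·(14/3) = -9/22.

-9/22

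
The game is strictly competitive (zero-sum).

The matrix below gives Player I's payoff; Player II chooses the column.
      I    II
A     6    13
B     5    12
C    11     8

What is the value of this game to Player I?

19/2

Row B is strictly dominated by row A, so Player I never plays it.
The remaining 2×2 game on (A, C) × (I, II) has no saddle point. Let Player I play A with probability p; indifference gives 6p + 11(1−p) = 13p + 8(1−p), so p = 3/10.
Similarly Player II's optimal q on I is 1/2, and the value is 6·(1/2) + (13)·(1/2) = 19/2.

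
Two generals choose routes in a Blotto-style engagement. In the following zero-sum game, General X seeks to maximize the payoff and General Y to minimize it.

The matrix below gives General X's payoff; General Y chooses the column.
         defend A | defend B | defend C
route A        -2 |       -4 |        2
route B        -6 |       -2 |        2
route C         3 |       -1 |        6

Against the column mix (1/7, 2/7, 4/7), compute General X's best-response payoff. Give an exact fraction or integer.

25/7

route A: (-2)·(1/7) + (-4)·(2/7) + (2)·(4/7) = -2/7.
route B: (-6)·(1/7) + (-2)·(2/7) + (2)·(4/7) = -2/7.
route C: (3)·(1/7) + (-1)·(2/7) + (6)·(4/7) = 25/7.
The best pure response is route C with expected payoff 25/7.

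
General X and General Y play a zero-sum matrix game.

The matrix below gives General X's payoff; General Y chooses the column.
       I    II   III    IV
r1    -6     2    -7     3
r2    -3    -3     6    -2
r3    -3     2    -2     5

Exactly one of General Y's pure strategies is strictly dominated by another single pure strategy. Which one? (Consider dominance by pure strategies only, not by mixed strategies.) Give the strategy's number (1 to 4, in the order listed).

General Y prefers columns that give General X less. Compare IV with I: -6 < 3, -3 < -2, -3 < 5.
So I strictly dominates IV for General Y; IV is strictly dominated.

4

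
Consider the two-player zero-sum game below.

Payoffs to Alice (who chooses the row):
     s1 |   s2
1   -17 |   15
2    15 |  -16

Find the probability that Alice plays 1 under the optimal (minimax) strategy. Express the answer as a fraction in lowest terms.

31/63

Row minima are -17 and -16, so Alice's maximin is -16; column maxima are 15 and 15, so Bob's minimax is 15. These differ, so the equilibrium is in mixed strategies.
Let Alice play 1 with probability p. Bob is indifferent when −17p + 15(1−p) = 15p − 16(1−p), giving p = 31/63.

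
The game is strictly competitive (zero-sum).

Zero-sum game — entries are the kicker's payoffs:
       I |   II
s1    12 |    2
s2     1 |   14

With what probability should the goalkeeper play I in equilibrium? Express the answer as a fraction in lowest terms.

12/23

Row minima are 2 and 1, so the kicker's maximin is 2; column maxima are 12 and 14, so the goalkeeper's minimax is 12. These differ, so the equilibrium is in mixed strategies.
Let the goalkeeper play I with probability q. The kicker is indifferent when 12q + 2(1−q) = q + 14(1−q), giving q = 12/23.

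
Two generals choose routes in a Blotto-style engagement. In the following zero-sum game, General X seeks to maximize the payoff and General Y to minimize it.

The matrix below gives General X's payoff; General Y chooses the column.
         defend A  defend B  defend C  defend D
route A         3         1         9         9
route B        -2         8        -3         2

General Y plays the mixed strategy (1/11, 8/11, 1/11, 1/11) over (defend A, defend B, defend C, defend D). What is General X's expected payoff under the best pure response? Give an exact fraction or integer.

route A: (3)·(1/11) + (1)·(8/11) + (9)·(1/11) + (9)·(1/11) = 29/11.
route B: (-2)·(1/11) + (8)·(8/11) + (-3)·(1/11) + (2)·(1/11) = 61/11.
The best pure response is route B with expected payoff 61/11.

61/11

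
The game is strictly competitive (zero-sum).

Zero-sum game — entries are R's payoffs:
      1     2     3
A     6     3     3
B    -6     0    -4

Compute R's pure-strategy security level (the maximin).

3

The worst-case payoff for each row is A: 3, B: -6.
The best of these is 3.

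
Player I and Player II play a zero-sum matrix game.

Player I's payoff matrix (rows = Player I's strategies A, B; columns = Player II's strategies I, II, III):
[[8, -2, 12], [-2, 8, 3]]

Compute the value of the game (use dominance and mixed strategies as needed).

3

Column III is strictly dominated by I for Player II (it gives Player I more in every row).
The remaining 2×2 game on (A, B) × (I, II) has no saddle point. Let Player I play A with probability p; indifference gives 8p − 2(1−p) = −2p + 8(1−p), so p = 1/2.
Similarly Player II's optimal q on I is 1/2, and the value is 8·(1/2) + (-2)·(1/2) = 3.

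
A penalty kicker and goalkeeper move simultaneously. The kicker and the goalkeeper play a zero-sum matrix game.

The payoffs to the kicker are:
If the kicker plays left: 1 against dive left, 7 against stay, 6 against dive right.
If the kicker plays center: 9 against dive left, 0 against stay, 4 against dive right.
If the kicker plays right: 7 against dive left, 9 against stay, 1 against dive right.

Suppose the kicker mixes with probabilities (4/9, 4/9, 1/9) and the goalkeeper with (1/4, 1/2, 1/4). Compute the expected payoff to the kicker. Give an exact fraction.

9/2

Against (1/4, 1/2, 1/4), each row's expected payoff is left: 21/4; center: 13/4; right: 13/2.
Taking the (4/9, 4/9, 1/9)-weighted average: (4/9)·(21/4) + (4/9)·(13/4) + (1/9)·(13/2) = 9/2.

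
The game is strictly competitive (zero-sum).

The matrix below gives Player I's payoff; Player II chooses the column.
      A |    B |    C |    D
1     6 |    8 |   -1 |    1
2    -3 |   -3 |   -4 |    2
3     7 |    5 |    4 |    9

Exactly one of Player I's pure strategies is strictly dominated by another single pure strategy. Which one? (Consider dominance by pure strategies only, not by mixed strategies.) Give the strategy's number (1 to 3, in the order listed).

2

Compare 2 with 3: 7 > -3, 5 > -3, 4 > -4, 9 > 2.
So 3 strictly dominates 2 for Player I; 2 is strictly dominated.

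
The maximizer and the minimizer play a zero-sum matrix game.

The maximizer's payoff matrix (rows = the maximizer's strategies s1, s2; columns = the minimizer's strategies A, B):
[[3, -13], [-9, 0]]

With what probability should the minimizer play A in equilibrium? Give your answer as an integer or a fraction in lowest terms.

13/25

Row minima are -13 and -9, so the maximizer's maximin is -9; column maxima are 3 and 0, so the minimizer's minimax is 0. These differ, so the equilibrium is in mixed strategies.
Let the minimizer play A with probability q. The maximizer is indifferent when 3q − 13(1−q) = −9q, giving q = 13/25.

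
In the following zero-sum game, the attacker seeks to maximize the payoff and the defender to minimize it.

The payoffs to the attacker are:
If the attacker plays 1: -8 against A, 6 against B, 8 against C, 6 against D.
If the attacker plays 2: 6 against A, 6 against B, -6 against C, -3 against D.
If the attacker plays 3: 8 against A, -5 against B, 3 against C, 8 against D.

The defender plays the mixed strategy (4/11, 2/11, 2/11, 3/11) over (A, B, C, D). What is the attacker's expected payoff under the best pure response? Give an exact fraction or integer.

52/11

1: (-8)·(4/11) + (6)·(2/11) + (8)·(2/11) + (6)·(3/11) = 14/11.
2: (6)·(4/11) + (6)·(2/11) + (-6)·(2/11) + (-3)·(3/11) = 15/11.
3: (8)·(4/11) + (-5)·(2/11) + (3)·(2/11) + (8)·(3/11) = 52/11.
The best pure response is 3 with expected payoff 52/11.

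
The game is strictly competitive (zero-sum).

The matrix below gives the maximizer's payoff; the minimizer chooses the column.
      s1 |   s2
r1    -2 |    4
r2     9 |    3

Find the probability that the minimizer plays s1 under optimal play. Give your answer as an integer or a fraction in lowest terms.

1/12

Row minima are -2 and 3, so the maximizer's maximin is 3; column maxima are 9 and 4, so the minimizer's minimax is 4. These differ, so the equilibrium is in mixed strategies.
Let the minimizer play s1 with probability q. The maximizer is indifferent when −2q + 4(1−q) = 9q + 3(1−q), giving q = 1/12.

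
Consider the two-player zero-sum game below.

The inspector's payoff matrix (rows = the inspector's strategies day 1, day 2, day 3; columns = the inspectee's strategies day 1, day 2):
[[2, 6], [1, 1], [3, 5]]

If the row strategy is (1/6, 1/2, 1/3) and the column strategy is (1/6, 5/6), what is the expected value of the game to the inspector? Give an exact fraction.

Against (1/6, 5/6), each row's expected payoff is day 1: 16/3; day 2: 1; day 3: 14/3.
Taking the (1/6, 1/2, 1/3)-weighted average: (1/6)·(16/3) + (1/2)·(1) + (1/3)·(14/3) = 53/18.

53/18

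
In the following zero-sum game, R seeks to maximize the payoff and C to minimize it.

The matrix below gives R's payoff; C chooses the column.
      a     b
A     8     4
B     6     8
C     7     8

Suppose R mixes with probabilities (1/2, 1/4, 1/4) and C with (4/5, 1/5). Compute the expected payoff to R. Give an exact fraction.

7

Against (4/5, 1/5), each row's expected payoff is A: 36/5; B: 32/5; C: 36/5.
Taking the (1/2, 1/4, 1/4)-weighted average: (1/2)·(36/5) + (1/4)·(32/5) + (1/4)·(36/5) = 7.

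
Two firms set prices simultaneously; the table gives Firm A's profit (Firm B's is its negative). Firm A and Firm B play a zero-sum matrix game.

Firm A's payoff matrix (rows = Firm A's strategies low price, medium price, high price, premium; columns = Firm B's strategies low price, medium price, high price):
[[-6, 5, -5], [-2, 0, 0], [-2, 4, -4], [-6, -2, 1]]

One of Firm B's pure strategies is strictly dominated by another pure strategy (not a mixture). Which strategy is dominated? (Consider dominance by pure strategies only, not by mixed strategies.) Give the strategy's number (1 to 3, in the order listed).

Firm B prefers columns that give Firm A less. Compare medium price with low price: -6 < 5, -2 < 0, -2 < 4, -6 < -2.
So low price strictly dominates medium price for Firm B; medium price is strictly dominated.

2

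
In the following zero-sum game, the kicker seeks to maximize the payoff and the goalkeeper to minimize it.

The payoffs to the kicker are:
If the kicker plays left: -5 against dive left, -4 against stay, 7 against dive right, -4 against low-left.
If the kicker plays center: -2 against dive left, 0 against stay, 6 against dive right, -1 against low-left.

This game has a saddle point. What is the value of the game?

Row minima: -5, -2 → the kicker's maximin is -2.
Column maxima: -2, 0, 7, -1 → the goalkeeper's minimax is -2.
They coincide at (center, dive left), so the value is -2.

-2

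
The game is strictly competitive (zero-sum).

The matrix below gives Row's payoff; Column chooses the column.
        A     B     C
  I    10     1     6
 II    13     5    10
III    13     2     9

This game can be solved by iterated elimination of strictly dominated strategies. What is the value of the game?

Column C is strictly dominated by B for Column (1<6, 5<10, 2<9); eliminate C.
Row I is strictly dominated by row II (13>10, 5>1); eliminate I.
Column A is strictly dominated by B for Column (5<13, 2<13); eliminate A.
Row III is strictly dominated by row II (5>2); eliminate III.
Only (II, B) remains, with payoff 5.

5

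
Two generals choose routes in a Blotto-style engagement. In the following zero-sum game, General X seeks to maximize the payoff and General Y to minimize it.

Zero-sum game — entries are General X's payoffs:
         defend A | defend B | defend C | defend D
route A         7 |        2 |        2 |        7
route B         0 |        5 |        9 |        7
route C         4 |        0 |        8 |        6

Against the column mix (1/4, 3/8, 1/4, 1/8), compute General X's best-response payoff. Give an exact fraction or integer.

route A: (7)·(1/4) + (2)·(3/8) + (2)·(1/4) + (7)·(1/8) = 31/8.
route B: (0)·(1/4) + (5)·(3/8) + (9)·(1/4) + (7)·(1/8) = 5.
route C: (4)·(1/4) + (0)·(3/8) + (8)·(1/4) + (6)·(1/8) = 15/4.
The best pure response is route B with expected payoff 5.

5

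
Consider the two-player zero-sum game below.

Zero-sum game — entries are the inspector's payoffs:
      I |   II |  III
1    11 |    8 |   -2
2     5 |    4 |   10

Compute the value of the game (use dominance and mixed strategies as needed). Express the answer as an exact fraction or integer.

Column I is strictly dominated by II for the inspectee (it gives the inspector more in every row).
The remaining 2×2 game on (1, 2) × (II, III) has no saddle point. Let the inspector play 1 with probability p; indifference gives 8p + 4(1−p) = −2p + 10(1−p), so p = 3/8.
Similarly the inspectee's optimal q on II is 3/4, and the value is 8·(3/4) + (-2)·(1/4) = 11/2.

11/2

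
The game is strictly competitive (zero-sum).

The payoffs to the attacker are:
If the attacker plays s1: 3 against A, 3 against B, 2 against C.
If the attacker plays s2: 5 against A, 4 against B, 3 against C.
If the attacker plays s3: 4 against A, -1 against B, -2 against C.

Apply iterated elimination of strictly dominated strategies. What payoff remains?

Column A is strictly dominated by C for the defender (2<3, 3<5, -2<4); eliminate A.
Column B is strictly dominated by C for the defender (2<3, 3<4, -2<-1); eliminate B.
Row s1 is strictly dominated by row s2 (3>2); eliminate s1.
Row s3 is strictly dominated by row s2 (3>-2); eliminate s3.
Only (s2, C) remains, with payoff 3.

3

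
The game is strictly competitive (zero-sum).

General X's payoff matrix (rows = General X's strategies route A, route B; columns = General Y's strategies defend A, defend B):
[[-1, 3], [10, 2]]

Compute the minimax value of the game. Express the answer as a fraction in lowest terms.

8/3

Row minima are -1 and 2, so General X's maximin is 2; column maxima are 10 and 3, so General Y's minimax is 3. These differ, so the equilibrium is in mixed strategies.
Let General X play route A with probability p. General Y is indifferent when −p + 10(1−p) = 3p + 2(1−p), giving p = 2/3.
Let General Y play defend A with probability q. General X is indifferent when −q + 3(1−q) = 10q + 2(1−q), giving q = 1/12.
The value is -1·(1/12) + (3)·(11/12) = 8/3.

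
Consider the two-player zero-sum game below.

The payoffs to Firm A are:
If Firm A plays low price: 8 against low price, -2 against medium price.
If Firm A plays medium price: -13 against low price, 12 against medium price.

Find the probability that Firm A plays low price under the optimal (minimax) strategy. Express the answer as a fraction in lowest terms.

5/7

Row minima are -2 and -13, so Firm A's maximin is -2; column maxima are 8 and 12, so Firm B's minimax is 8. These differ, so the equilibrium is in mixed strategies.
Let Firm A play low price with probability p. Firm B is indifferent when 8p − 13(1−p) = −2p + 12(1−p), giving p = 5/7.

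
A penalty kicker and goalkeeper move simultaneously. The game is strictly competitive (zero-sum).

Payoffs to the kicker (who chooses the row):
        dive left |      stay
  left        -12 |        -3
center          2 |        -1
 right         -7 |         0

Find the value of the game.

Row left is strictly dominated by row right, so the kicker never plays it.
The remaining 2×2 game on (center, right) × (dive left, stay) has no saddle point. Let the kicker play center with probability p; indifference gives 2p − 7(1−p) = −p, so p = 7/10.
Similarly the goalkeeper's optimal q on dive left is 1/10, and the value is 2·(1/10) + (-1)·(9/10) = -7/10.

-7/10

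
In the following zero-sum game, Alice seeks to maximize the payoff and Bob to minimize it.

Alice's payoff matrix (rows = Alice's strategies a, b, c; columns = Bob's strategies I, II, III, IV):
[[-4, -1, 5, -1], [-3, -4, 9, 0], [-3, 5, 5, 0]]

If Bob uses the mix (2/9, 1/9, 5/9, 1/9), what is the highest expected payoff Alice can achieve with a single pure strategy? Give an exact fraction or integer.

a: (-4)·(2/9) + (-1)·(1/9) + (5)·(5/9) + (-1)·(1/9) = 5/3.
b: (-3)·(2/9) + (-4)·(1/9) + (9)·(5/9) + (0)·(1/9) = 35/9.
c: (-3)·(2/9) + (5)·(1/9) + (5)·(5/9) + (0)·(1/9) = 8/3.
The best pure response is b with expected payoff 35/9.

35/9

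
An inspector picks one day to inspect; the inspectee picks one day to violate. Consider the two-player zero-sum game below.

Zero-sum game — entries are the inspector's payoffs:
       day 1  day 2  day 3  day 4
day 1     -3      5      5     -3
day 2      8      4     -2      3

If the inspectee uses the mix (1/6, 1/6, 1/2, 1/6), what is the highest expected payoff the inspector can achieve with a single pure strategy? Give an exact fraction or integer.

day 1: (-3)·(1/6) + (5)·(1/6) + (5)·(1/2) + (-3)·(1/6) = 7/3.
day 2: (8)·(1/6) + (4)·(1/6) + (-2)·(1/2) + (3)·(1/6) = 3/2.
The best pure response is day 1 with expected payoff 7/3.

7/3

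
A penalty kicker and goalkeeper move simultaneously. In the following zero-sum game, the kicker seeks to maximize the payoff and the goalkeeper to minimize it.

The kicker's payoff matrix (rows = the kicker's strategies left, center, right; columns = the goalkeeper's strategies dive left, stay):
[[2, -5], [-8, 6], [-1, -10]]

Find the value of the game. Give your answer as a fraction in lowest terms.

-4/3

Row right is strictly dominated by row left, so the kicker never plays it.
The remaining 2×2 game on (left, center) × (dive left, stay) has no saddle point. Let the kicker play left with probability p; indifference gives 2p − 8(1−p) = −5p + 6(1−p), so p = 2/3.
Similarly the goalkeeper's optimal q on dive left is 11/21, and the value is 2·(11/21) + (-5)·(10/21) = -4/3.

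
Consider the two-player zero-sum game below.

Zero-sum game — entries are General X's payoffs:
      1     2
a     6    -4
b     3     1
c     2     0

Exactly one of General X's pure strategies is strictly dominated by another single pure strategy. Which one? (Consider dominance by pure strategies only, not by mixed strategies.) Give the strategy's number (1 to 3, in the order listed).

Compare c with b: 3 > 2, 1 > 0.
So b strictly dominates c for General X; c is strictly dominated.

3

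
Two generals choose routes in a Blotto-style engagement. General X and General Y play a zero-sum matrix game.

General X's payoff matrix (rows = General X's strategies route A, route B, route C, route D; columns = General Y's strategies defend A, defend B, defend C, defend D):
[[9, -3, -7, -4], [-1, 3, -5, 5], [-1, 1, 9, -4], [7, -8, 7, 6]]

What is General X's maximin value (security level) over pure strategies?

-4

The worst-case payoff for each row is route A: -7, route B: -5, route C: -4, route D: -8.
The best of these is -4.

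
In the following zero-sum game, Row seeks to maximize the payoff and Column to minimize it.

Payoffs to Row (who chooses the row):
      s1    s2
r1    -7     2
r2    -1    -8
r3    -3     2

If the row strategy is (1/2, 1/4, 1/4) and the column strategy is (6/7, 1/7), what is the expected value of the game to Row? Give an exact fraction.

Against (6/7, 1/7), each row's expected payoff is r1: -40/7; r2: -2; r3: -16/7.
Taking the (1/2, 1/4, 1/4)-weighted average: (1/2)·(-40/7) + (1/4)·(-2) + (1/4)·(-16/7) = -55/14.

-55/14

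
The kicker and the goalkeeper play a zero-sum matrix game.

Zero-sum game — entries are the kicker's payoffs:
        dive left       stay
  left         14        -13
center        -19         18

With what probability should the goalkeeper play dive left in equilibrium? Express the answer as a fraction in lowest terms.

31/64

Row minima are -13 and -19, so the kicker's maximin is -13; column maxima are 14 and 18, so the goalkeeper's minimax is 14. These differ, so the equilibrium is in mixed strategies.
Let the goalkeeper play dive left with probability q. The kicker is indifferent when 14q − 13(1−q) = −19q + 18(1−q), giving q = 31/64.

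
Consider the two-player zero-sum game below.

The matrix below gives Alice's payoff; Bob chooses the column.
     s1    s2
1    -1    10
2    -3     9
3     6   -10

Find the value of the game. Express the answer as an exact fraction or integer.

50/27

Row 2 is strictly dominated by row 1, so Alice never plays it.
The remaining 2×2 game on (1, 3) × (s1, s2) has no saddle point. Let Alice play 1 with probability p; indifference gives −p + 6(1−p) = 10p − 10(1−p), so p = 16/27.
Similarly Bob's optimal q on s1 is 20/27, and the value is -1·(20/27) + (10)·(7/27) = 50/27.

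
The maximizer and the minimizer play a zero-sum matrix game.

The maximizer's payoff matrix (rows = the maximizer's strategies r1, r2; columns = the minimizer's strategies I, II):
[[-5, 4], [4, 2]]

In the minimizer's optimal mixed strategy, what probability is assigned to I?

2/11

Row minima are -5 and 2, so the maximizer's maximin is 2; column maxima are 4 and 4, so the minimizer's minimax is 4. These differ, so the equilibrium is in mixed strategies.
Let the minimizer play I with probability q. The maximizer is indifferent when −5q + 4(1−q) = 4q + 2(1−q), giving q = 2/11.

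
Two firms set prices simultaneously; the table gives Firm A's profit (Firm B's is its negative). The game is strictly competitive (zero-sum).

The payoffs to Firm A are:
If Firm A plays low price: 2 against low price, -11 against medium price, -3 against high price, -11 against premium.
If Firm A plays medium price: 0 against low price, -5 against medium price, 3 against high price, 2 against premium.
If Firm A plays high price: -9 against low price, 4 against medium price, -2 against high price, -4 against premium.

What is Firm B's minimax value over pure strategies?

2

The worst case (largest entry) in each column is low price: 2, medium price: 4, high price: 3, premium: 2.
The best (smallest) of these is 2.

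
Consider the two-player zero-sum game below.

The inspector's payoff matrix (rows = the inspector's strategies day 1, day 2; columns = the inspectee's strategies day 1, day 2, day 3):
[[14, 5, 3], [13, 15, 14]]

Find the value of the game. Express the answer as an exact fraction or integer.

Column day 2 is strictly dominated by day 3 for the inspectee (it gives the inspector more in every row).
The remaining 2×2 game on (day 1, day 2) × (day 1, day 3) has no saddle point. Let the inspector play day 1 with probability p; indifference gives 14p + 13(1−p) = 3p + 14(1−p), so p = 1/12.
Similarly the inspectee's optimal q on day 1 is 11/12, and the value is 14·(11/12) + (3)·(1/12) = 157/12.

157/12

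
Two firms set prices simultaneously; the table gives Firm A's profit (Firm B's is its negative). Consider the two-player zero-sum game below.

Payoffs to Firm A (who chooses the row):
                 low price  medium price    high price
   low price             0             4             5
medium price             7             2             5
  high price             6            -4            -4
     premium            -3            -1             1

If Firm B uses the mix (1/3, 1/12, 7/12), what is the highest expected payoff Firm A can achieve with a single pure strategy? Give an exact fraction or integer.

65/12

low price: (0)·(1/3) + (4)·(1/12) + (5)·(7/12) = 13/4.
medium price: (7)·(1/3) + (2)·(1/12) + (5)·(7/12) = 65/12.
high price: (6)·(1/3) + (-4)·(1/12) + (-4)·(7/12) = -2/3.
premium: (-3)·(1/3) + (-1)·(1/12) + (1)·(7/12) = -1/2.
The best pure response is medium price with expected payoff 65/12.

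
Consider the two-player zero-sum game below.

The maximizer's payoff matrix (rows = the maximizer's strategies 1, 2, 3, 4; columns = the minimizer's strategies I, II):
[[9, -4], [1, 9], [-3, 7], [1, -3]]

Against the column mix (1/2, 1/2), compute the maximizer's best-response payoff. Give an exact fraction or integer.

5

1: (9)·(1/2) + (-4)·(1/2) = 5/2.
2: (1)·(1/2) + (9)·(1/2) = 5.
3: (-3)·(1/2) + (7)·(1/2) = 2.
4: (1)·(1/2) + (-3)·(1/2) = -1.
The best pure response is 2 with expected payoff 5.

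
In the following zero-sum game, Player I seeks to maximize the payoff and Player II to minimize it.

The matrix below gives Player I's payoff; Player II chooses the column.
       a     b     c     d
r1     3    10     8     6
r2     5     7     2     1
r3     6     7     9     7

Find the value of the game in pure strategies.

6

Row minima: 3, 1, 6 → Player I's maximin is 6.
Column maxima: 6, 10, 9, 7 → Player II's minimax is 6.
They coincide at (r3, a), so the value is 6.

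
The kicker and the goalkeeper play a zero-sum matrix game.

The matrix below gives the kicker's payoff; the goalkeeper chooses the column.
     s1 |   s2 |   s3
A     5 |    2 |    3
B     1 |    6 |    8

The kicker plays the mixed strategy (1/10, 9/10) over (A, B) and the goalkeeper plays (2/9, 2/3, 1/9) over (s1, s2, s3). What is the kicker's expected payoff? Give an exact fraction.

439/90

Against (2/9, 2/3, 1/9), each row's expected payoff is A: 25/9; B: 46/9.
Taking the (1/10, 9/10)-weighted average: (1/10)·(25/9) + (9/10)·(46/9) = 439/90.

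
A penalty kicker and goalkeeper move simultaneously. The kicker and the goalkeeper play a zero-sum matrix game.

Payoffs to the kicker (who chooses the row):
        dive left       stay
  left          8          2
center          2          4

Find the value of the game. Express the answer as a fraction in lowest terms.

7/2

Row minima are 2 and 2, so the kicker's maximin is 2; column maxima are 8 and 4, so the goalkeeper's minimax is 4. These differ, so the equilibrium is in mixed strategies.
Let the kicker play left with probability p. The goalkeeper is indifferent when 8p + 2(1−p) = 2p + 4(1−p), giving p = 1/4.
Let the goalkeeper play dive left with probability q. The kicker is indifferent when 8q + 2(1−q) = 2q + 4(1−q), giving q = 1/4.
The value is 8·(1/4) + (2)·(3/4) = 7/2.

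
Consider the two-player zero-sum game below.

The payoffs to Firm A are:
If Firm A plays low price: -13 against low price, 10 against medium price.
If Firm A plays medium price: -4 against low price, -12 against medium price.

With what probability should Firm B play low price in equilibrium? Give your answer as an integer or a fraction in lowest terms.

22/31

Row minima are -13 and -12, so Firm A's maximin is -12; column maxima are -4 and 10, so Firm B's minimax is -4. These differ, so the equilibrium is in mixed strategies.
Let Firm B play low price with probability q. Firm A is indifferent when −13q + 10(1−q) = −4q − 12(1−q), giving q = 22/31.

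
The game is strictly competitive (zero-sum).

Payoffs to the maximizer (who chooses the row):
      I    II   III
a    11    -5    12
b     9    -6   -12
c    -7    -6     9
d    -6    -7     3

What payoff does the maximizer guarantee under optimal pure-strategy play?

-5

Row minima: -5, -12, -7, -7 → the maximizer's maximin is -5.
Column maxima: 11, -5, 12 → the minimizer's minimax is -5.
They coincide at (a, II), so the value is -5.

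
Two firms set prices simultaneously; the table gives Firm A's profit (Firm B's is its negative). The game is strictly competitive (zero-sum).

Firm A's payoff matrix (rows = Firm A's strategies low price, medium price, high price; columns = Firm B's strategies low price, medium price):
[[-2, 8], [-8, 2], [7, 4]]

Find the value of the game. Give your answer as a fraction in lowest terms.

Row medium price is strictly dominated by row low price, so Firm A never plays it.
The remaining 2×2 game on (low price, high price) × (low price, medium price) has no saddle point. Let Firm A play low price with probability p; indifference gives −2p + 7(1−p) = 8p + 4(1−p), so p = 3/13.
Similarly Firm B's optimal q on low price is 4/13, and the value is -2·(4/13) + (8)·(9/13) = 64/13.

64/13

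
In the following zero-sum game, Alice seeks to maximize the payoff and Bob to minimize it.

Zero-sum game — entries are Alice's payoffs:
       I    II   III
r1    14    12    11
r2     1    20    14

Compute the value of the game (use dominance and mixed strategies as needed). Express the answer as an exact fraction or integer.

185/16

Column II is strictly dominated by III for Bob (it gives Alice more in every row).
The remaining 2×2 game on (r1, r2) × (I, III) has no saddle point. Let Alice play r1 with probability p; indifference gives 14p + (1−p) = 11p + 14(1−p), so p = 13/16.
Similarly Bob's optimal q on I is 3/16, and the value is 14·(3/16) + (11)·(13/16) = 185/16.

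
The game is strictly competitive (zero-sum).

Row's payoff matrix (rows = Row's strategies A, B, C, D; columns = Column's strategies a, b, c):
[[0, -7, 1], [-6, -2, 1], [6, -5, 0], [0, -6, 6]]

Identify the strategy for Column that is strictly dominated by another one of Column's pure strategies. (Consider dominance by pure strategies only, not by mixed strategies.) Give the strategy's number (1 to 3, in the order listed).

3

Column prefers columns that give Row less. Compare c with b: -7 < 1, -2 < 1, -5 < 0, -6 < 6.
So b strictly dominates c for Column; c is strictly dominated.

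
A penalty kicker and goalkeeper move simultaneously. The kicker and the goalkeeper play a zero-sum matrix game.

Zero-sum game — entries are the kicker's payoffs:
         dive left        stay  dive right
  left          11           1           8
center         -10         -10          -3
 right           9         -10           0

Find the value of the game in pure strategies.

1

Row minima: 1, -10, -10 → the kicker's maximin is 1.
Column maxima: 11, 1, 8 → the goalkeeper's minimax is 1.
They coincide at (left, stay), so the value is 1.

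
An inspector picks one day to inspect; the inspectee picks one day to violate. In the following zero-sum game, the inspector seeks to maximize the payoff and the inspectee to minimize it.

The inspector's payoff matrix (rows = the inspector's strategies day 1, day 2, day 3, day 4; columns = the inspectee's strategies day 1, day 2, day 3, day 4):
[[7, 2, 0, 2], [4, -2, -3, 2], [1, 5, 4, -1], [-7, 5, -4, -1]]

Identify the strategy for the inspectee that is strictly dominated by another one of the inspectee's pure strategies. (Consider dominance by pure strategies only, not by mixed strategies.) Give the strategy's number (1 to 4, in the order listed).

The inspectee prefers columns that give the inspector less. Compare day 2 with day 3: 0 < 2, -3 < -2, 4 < 5, -4 < 5.
So day 3 strictly dominates day 2 for the inspectee; day 2 is strictly dominated.

2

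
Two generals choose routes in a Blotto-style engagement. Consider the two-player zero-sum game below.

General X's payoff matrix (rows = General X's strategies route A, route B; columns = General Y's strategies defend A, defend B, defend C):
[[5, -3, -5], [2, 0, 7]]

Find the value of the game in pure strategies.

0

Row minima: -5, 0 → General X's maximin is 0.
Column maxima: 5, 0, 7 → General Y's minimax is 0.
They coincide at (route B, defend B), so the value is 0.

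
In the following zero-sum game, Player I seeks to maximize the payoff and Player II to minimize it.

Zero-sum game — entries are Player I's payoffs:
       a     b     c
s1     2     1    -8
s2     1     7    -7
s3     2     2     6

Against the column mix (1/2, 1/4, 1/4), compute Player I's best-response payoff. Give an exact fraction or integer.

3

s1: (2)·(1/2) + (1)·(1/4) + (-8)·(1/4) = -3/4.
s2: (1)·(1/2) + (7)·(1/4) + (-7)·(1/4) = 1/2.
s3: (2)·(1/2) + (2)·(1/4) + (6)·(1/4) = 3.
The best pure response is s3 with expected payoff 3.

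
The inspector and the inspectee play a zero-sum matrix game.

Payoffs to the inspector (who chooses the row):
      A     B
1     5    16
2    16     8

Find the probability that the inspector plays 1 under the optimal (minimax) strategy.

8/19

Row minima are 5 and 8, so the inspector's maximin is 8; column maxima are 16 and 16, so the inspectee's minimax is 16. These differ, so the equilibrium is in mixed strategies.
Let the inspector play 1 with probability p. The inspectee is indifferent when 5p + 16(1−p) = 16p + 8(1−p), giving p = 8/19.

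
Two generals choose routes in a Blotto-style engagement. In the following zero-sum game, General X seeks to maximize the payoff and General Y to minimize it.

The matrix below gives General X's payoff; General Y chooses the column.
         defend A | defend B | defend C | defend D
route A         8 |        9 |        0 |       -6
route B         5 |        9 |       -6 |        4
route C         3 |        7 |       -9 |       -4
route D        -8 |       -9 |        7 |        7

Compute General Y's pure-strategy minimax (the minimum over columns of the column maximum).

7

The worst case (largest entry) in each column is defend A: 8, defend B: 9, defend C: 7, defend D: 7.
The best (smallest) of these is 7.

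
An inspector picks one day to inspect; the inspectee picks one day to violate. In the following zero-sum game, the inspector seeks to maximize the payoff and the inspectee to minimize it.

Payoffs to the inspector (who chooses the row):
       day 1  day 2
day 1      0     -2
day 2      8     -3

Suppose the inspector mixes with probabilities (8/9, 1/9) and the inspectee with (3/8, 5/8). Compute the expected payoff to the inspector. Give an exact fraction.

-71/72

Against (3/8, 5/8), each row's expected payoff is day 1: -5/4; day 2: 9/8.
Taking the (8/9, 1/9)-weighted average: (8/9)·(-5/4) + (1/9)·(9/8) = -71/72.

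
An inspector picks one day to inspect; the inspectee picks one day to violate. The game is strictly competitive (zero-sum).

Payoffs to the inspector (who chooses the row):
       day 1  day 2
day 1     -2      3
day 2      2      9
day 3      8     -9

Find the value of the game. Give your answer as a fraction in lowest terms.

Row day 1 is strictly dominated by row day 2, so the inspector never plays it.
The remaining 2×2 game on (day 2, day 3) × (day 1, day 2) has no saddle point. Let the inspector play day 2 with probability p; indifference gives 2p + 8(1−p) = 9p − 9(1−p), so p = 17/24.
Similarly the inspectee's optimal q on day 1 is 3/4, and the value is 2·(3/4) + (9)·(1/4) = 15/4.

15/4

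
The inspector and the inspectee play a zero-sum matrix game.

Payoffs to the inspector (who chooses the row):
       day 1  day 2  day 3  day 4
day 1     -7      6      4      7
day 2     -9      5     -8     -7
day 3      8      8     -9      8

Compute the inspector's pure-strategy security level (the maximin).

The worst-case payoff for each row is day 1: -7, day 2: -9, day 3: -9.
The best of these is -7.

-7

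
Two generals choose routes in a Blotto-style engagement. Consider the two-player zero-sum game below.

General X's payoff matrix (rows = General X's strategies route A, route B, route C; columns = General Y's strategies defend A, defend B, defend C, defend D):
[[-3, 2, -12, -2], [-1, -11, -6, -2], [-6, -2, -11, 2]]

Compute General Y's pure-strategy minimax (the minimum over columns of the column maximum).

-6

The worst case (largest entry) in each column is defend A: -1, defend B: 2, defend C: -6, defend D: 2.
The best (smallest) of these is -6.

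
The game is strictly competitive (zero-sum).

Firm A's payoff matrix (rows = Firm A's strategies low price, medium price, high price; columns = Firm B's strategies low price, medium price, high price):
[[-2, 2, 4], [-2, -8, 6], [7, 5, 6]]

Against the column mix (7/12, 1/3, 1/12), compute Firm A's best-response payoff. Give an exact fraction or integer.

low price: (-2)·(7/12) + (2)·(1/3) + (4)·(1/12) = -1/6.
medium price: (-2)·(7/12) + (-8)·(1/3) + (6)·(1/12) = -10/3.
high price: (7)·(7/12) + (5)·(1/3) + (6)·(1/12) = 25/4.
The best pure response is high price with expected payoff 25/4.

25/4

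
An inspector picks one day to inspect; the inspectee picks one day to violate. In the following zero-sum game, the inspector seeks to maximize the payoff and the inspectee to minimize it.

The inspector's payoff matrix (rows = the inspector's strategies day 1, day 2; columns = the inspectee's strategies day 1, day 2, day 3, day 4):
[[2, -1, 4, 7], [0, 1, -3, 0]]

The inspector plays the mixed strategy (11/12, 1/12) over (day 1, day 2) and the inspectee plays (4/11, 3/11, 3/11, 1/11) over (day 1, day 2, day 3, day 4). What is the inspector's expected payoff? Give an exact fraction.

Against (4/11, 3/11, 3/11, 1/11), each row's expected payoff is day 1: 24/11; day 2: -6/11.
Taking the (11/12, 1/12)-weighted average: (11/12)·(24/11) + (1/12)·(-6/11) = 43/22.

43/22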